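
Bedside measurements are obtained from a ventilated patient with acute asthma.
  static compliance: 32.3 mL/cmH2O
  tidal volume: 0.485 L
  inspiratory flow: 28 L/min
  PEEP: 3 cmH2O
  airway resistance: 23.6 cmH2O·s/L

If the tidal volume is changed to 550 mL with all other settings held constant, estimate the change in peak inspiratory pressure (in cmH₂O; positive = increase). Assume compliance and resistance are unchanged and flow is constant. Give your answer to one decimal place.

PIP = Vt/C + R·V̇ + PEEP (constant-flow equation of motion).
Only the elastic term changes: ΔPIP = ΔVt / C = (550 − 485) / 32.3 = 2.012 cmH2O.

2.0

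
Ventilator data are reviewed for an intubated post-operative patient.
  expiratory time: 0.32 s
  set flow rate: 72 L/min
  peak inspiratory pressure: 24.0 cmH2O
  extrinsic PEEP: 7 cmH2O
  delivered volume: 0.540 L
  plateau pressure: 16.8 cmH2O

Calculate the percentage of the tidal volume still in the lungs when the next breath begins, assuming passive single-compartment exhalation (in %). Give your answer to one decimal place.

Flow: 72 L/min ÷ 60 = 1.2 L/s.
R = (PIP − Pplat)/V̇ = (24.0 − 16.8) / 1.2 = 7.2/1.2 = 6.0 cmH2O·s/L.
C = Vt/(Pplat − PEEP) = 540.0 / (16.8 − 7) = 540.0/9.8 = 55.102 mL/cmH2O.
τ = R × C = 6.0 × 0.0551 L/cmH2O = 0.3306 s.
Fraction remaining at end-expiration = e^(−Te/τ) = e^(−0.32/0.3306) = 0.3799 → 37.99%.

38.0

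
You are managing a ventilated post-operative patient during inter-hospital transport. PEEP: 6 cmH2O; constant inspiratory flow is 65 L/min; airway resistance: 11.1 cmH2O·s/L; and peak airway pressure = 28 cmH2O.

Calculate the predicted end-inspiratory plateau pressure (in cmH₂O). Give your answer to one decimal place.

16.0

Flow: 65 L/min ÷ 60 = 1.0833 L/s.
Pplat = PIP − Raw × flow = 28 − 11.1 × 1.0833 = 28 − 12.025 = 15.975 cmH2O.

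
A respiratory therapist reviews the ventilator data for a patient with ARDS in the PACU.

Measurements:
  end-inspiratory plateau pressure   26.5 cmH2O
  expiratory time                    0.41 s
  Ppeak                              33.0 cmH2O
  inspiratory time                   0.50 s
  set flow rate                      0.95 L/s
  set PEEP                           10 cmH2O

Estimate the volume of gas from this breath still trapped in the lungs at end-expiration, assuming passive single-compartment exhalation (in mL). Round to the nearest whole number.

Vt = flow × Ti = 0.95 L/s × 0.50 s × 1000 mL/L = 475.0 mL.
R = (PIP − Pplat)/V̇ = (33.0 − 26.5) / 0.95 = 6.5/0.95 = 6.842 cmH2O·s/L.
C = Vt/(Pplat − PEEP) = 475.0 / (26.5 − 10) = 475.0/16.5 = 28.788 mL/cmH2O.
τ = R × C = 6.842 × 0.02879 L/cmH2O = 0.197 s.
Fraction remaining = e^(−Te/τ) = e^(−0.41/0.197) = 0.1248.
Trapped volume = 475.0 × 0.1248 = 59.28 mL.

59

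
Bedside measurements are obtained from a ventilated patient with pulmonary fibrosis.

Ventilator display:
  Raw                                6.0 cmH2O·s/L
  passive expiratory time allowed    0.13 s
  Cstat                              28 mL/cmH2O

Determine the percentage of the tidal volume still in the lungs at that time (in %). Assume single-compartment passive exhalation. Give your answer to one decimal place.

τ = R × C = 6.0 × 28 mL/cmH2O = 6.0 × 0.028 L/cmH2O = 0.168 s.
Passive exhalation: V(t)/V₀ = e^(−t/τ) = e^(−0.13/0.168) = 0.4613.
Fraction remaining = 0.4613 → 46.13%.

46.1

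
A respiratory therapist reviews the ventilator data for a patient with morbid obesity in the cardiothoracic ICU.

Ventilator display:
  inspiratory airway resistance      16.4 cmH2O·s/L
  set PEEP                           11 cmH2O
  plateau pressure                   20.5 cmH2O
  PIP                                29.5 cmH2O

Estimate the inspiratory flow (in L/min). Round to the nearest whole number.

33

flow = (PIP − Pplat) / Raw = (29.5 − 20.5) / 16.4 = 0.5488 L/s × 60 = 32.928 L/min.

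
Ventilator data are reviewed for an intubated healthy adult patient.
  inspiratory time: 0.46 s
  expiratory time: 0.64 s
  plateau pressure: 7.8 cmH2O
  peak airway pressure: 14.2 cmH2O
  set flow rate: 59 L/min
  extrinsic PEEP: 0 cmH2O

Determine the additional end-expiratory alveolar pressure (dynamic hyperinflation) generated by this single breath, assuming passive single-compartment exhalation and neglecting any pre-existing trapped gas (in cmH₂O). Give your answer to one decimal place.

1.4

Flow: 59 L/min ÷ 60 = 0.9833 L/s.
Vt = flow × Ti = 0.9833 L/s × 0.46 s × 1000 mL/L = 452.32 mL.
R = (PIP − Pplat)/V̇ = (14.2 − 7.8) / 0.9833 = 6.4/0.9833 = 6.509 cmH2O·s/L.
C = Vt/(Pplat − PEEP) = 452.32 / (7.8 − 0) = 452.32/7.8 = 57.99 mL/cmH2O.
τ = R × C = 6.509 × 0.05799 L/cmH2O = 0.3775 s.
Fraction remaining = e^(−Te/τ) = e^(−0.64/0.3775) = 0.1835; trapped volume = 452.32 × 0.1835 = 83.001 mL.
Additional alveolar pressure from trapping ≈ V_trapped / C = 83.001 / 57.99 = 1.431 cmH2O.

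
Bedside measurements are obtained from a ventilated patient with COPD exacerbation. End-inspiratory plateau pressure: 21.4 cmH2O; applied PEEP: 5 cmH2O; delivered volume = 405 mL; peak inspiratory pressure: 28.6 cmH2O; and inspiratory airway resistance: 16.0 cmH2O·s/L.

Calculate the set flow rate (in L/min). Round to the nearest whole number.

27

flow = (PIP − Pplat) / Raw = (28.6 − 21.4) / 16.0 = 0.45 L/s × 60 = 27.0 L/min.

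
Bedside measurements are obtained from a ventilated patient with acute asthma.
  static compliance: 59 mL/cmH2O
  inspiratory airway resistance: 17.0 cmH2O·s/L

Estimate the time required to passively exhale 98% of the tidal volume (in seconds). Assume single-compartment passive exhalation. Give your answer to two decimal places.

τ = R × C = 17.0 × 59 mL/cmH2O = 17.0 × 0.059 L/cmH2O = 1.003 s.
Exhaled fraction f = 1 − e^(−t/τ) → t = −τ·ln(1 − f) = −1.003·ln(0.02) = 3.924 s.

3.92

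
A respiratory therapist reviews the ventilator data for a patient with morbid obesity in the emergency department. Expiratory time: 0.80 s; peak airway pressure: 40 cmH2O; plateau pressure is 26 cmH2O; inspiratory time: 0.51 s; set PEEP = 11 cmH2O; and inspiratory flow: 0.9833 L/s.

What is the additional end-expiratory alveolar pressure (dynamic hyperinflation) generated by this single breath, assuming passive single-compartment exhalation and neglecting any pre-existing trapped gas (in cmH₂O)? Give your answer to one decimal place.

2.8

Vt = flow × Ti = 0.9833 L/s × 0.51 s × 1000 mL/L = 501.48 mL.
R = (PIP − Pplat)/V̇ = (40 − 26) / 0.9833 = 14.0/0.9833 = 14.238 cmH2O·s/L.
C = Vt/(Pplat − PEEP) = 501.48 / (26 − 11) = 501.48/15.0 = 33.432 mL/cmH2O.
τ = R × C = 14.238 × 0.03343 L/cmH2O = 0.476 s.
Fraction remaining = e^(−Te/τ) = e^(−0.80/0.476) = 0.1862; trapped volume = 501.48 × 0.1862 = 93.376 mL.
Additional alveolar pressure from trapping ≈ V_trapped / C = 93.376 / 33.432 = 2.793 cmH2O.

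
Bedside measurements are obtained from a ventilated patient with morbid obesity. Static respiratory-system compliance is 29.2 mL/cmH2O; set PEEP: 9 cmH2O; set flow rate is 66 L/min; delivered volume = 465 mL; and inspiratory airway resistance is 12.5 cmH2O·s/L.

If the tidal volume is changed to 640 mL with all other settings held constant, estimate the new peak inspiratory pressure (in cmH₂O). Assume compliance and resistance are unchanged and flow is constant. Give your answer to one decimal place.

44.7

Flow: 66 L/min ÷ 60 = 1.1 L/s.
PIP = Vt/C + R·V̇ + PEEP (constant-flow equation of motion).
Only the elastic term changes: ΔPIP = ΔVt / C = (640 − 465) / 29.2 = 5.993 cmH2O.
Original PIP = 465/29.2 + 12.5×1.1 + 9 = 38.675 cmH2O; new PIP = 38.675 + (5.993) = 44.668 cmH2O.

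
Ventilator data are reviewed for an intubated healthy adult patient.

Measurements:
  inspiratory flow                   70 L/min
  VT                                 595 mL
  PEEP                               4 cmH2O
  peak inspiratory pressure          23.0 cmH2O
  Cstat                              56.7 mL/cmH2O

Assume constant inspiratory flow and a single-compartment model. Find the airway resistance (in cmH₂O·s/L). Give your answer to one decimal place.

Flow: 70 L/min ÷ 60 = 1.1667 L/s.
Equation of motion (constant flow): PIP = Vt/C + R·V̇ + PEEP.
R·V̇ = PIP − Vt/C − PEEP = 23.0 − 595/56.7 − 4 = 23.0 − 10.494 − 4 = 8.506 cmH2O.
R = 8.506 / 1.1667 = 7.291 cmH2O·s/L.

7.3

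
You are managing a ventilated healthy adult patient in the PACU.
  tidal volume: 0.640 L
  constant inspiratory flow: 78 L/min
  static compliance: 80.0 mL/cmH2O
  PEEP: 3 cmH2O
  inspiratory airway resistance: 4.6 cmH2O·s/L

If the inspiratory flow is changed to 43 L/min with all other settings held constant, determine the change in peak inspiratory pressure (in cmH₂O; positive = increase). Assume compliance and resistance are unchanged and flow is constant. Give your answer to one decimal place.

Flow: 78 L/min ÷ 60 = 1.3 L/s.
New flow: 43 L/min ÷ 60 = 0.7167 L/s.
PIP = Vt/C + R·V̇ + PEEP (constant-flow equation of motion).
Only the resistive term changes: ΔPIP = R × ΔV̇ = 4.6 × (0.7167 − 1.3) = 4.6 × -0.5833 = -2.683 cmH2O.

-2.7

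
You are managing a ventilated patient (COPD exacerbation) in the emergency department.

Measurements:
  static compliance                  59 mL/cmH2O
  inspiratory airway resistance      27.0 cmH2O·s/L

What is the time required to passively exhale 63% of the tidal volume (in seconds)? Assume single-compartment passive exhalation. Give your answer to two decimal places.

τ = R × C = 27.0 × 59 mL/cmH2O = 27.0 × 0.059 L/cmH2O = 1.593 s.
Exhaled fraction f = 1 − e^(−t/τ) → t = −τ·ln(1 − f) = −1.593·ln(0.37) = 1.584 s.

1.58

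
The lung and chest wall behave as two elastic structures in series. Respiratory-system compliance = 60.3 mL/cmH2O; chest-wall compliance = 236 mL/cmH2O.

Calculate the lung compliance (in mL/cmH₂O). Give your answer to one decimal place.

1/CL = 1/Crs − 1/Ccw.
1/CL = 1/60.3 − 1/236 = 0.01235.
CL = 80.972 mL/cmH2O.

81.0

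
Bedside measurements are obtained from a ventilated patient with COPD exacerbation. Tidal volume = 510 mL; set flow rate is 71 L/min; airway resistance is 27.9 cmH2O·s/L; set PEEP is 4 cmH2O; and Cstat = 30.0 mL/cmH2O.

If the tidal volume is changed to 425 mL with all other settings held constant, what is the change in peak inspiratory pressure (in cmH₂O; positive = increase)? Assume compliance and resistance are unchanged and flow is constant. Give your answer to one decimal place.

PIP = Vt/C + R·V̇ + PEEP (constant-flow equation of motion).
Only the elastic term changes: ΔPIP = ΔVt / C = (425 − 510) / 30.0 = -2.833 cmH2O.

-2.8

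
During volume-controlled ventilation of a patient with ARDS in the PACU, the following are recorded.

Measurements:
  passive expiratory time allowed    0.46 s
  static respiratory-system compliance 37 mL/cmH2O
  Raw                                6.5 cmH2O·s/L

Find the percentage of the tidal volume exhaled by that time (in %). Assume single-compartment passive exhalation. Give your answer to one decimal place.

τ = R × C = 6.5 × 37 mL/cmH2O = 6.5 × 0.037 L/cmH2O = 0.2405 s.
Passive exhalation: V(t)/V₀ = e^(−t/τ) = e^(−0.46/0.2405) = 0.1477.
Fraction exhaled = 1 − 0.1477 = 0.8523 → 85.23%.

85.2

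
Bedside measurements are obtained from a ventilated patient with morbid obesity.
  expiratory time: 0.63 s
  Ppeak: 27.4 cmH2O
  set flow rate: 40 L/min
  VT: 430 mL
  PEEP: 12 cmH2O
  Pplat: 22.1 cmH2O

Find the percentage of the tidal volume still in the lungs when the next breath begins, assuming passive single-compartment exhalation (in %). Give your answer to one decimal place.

15.5

Flow: 40 L/min ÷ 60 = 0.6667 L/s.
R = (PIP − Pplat)/V̇ = (27.4 − 22.1) / 0.6667 = 5.3/0.6667 = 7.95 cmH2O·s/L.
C = Vt/(Pplat − PEEP) = 430.0 / (22.1 − 12) = 430.0/10.1 = 42.574 mL/cmH2O.
τ = R × C = 7.95 × 0.04257 L/cmH2O = 0.3384 s.
Fraction remaining at end-expiration = e^(−Te/τ) = e^(−0.63/0.3384) = 0.1554 → 15.54%.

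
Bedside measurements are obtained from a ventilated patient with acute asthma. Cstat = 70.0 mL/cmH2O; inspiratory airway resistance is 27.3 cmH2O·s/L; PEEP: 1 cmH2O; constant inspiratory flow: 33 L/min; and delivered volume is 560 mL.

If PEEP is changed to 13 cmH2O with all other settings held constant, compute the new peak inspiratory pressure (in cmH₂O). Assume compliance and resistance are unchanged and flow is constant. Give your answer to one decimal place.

Flow: 33 L/min ÷ 60 = 0.55 L/s.
PIP = Vt/C + R·V̇ + PEEP (constant-flow equation of motion).
Only the baseline term changes: ΔPIP = ΔPEEP = 13 − 1 = 12.0 cmH2O.
Original PIP = 560/70.0 + 27.3×0.55 + 1 = 24.015 cmH2O; new PIP = 24.015 + (12.0) = 36.015 cmH2O.

36.0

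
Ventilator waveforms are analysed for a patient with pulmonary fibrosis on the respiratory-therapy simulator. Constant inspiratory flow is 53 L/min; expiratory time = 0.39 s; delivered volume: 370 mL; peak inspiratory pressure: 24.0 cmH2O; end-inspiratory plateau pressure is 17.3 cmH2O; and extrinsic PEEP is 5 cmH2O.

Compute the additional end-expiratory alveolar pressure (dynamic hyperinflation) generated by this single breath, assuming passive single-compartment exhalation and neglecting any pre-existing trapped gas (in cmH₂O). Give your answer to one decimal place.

2.2

Flow: 53 L/min ÷ 60 = 0.8833 L/s.
R = (PIP − Pplat)/V̇ = (24.0 − 17.3) / 0.8833 = 6.7/0.8833 = 7.585 cmH2O·s/L.
C = Vt/(Pplat − PEEP) = 370.0 / (17.3 − 5) = 370.0/12.3 = 30.081 mL/cmH2O.
τ = R × C = 7.585 × 0.03008 L/cmH2O = 0.2282 s.
Fraction remaining = e^(−Te/τ) = e^(−0.39/0.2282) = 0.181; trapped volume = 370.0 × 0.181 = 66.97 mL.
Additional alveolar pressure from trapping ≈ V_trapped / C = 66.97 / 30.081 = 2.226 cmH2O.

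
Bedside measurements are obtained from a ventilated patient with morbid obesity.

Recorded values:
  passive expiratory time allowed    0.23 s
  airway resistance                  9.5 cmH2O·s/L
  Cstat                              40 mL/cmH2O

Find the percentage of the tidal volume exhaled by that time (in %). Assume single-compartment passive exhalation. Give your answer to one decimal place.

τ = R × C = 9.5 × 40 mL/cmH2O = 9.5 × 0.040 L/cmH2O = 0.38 s.
Passive exhalation: V(t)/V₀ = e^(−t/τ) = e^(−0.23/0.38) = 0.5459.
Fraction exhaled = 1 − 0.5459 = 0.4541 → 45.41%.

45.4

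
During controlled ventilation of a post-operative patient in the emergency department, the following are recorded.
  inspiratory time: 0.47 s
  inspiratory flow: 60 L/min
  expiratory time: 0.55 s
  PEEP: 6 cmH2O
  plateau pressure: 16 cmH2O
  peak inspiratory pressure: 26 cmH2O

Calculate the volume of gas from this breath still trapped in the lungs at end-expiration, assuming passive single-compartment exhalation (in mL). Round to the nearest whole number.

146

Flow: 60 L/min ÷ 60 = 1 L/s.
Vt = flow × Ti = 1 L/s × 0.47 s × 1000 mL/L = 470.0 mL.
R = (PIP − Pplat)/V̇ = (26 − 16) / 1 = 10.0/1 = 10.0 cmH2O·s/L.
C = Vt/(Pplat − PEEP) = 470.0 / (16 − 6) = 470.0/10.0 = 47.0 mL/cmH2O.
τ = R × C = 10.0 × 0.047 L/cmH2O = 0.47 s.
Fraction remaining = e^(−Te/τ) = e^(−0.55/0.47) = 0.3103.
Trapped volume = 470.0 × 0.3103 = 145.84 mL.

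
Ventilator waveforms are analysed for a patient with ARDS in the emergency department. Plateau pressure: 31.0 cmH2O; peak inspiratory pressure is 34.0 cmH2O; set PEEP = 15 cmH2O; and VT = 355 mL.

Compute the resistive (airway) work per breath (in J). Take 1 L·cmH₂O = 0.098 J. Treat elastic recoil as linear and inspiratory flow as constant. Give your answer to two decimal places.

With constant inspiratory flow the resistive pressure is constant at PIP − Pplat = 34.0 − 31.0 = 3.0 cmH2O, so resistive work = 3.0 × 0.355 = 1.065 L·cmH2O.
× 0.098 J/(L·cmH2O) → 0.1044 J.

0.10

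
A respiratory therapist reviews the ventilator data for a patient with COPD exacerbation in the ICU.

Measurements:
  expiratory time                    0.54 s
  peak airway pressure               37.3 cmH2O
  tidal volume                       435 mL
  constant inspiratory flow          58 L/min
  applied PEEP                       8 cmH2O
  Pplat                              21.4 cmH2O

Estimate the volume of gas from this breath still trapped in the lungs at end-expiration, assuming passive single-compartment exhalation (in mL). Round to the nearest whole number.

Flow: 58 L/min ÷ 60 = 0.9667 L/s.
R = (PIP − Pplat)/V̇ = (37.3 − 21.4) / 0.9667 = 15.9/0.9667 = 16.448 cmH2O·s/L.
C = Vt/(Pplat − PEEP) = 435.0 / (21.4 − 8) = 435.0/13.4 = 32.463 mL/cmH2O.
τ = R × C = 16.448 × 0.03246 L/cmH2O = 0.5339 s.
Fraction remaining = e^(−Te/τ) = e^(−0.54/0.5339) = 0.3637.
Trapped volume = 435.0 × 0.3637 = 158.21 mL.

158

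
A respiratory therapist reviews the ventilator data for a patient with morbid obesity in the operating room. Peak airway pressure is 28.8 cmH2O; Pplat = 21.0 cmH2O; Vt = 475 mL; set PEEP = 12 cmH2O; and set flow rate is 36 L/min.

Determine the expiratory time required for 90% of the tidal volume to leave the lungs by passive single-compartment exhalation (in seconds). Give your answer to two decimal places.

Flow: 36 L/min ÷ 60 = 0.6 L/s.
R = (PIP − Pplat)/V̇ = (28.8 − 21.0) / 0.6 = 7.8/0.6 = 13.0 cmH2O·s/L.
C = Vt/(Pplat − PEEP) = 475.0 / (21.0 − 12) = 475.0/9.0 = 52.778 mL/cmH2O.
τ = R × C = 13.0 × 0.05278 L/cmH2O = 0.6861 s.
t = −τ·ln(1 − 0.90) = −0.6861·ln(0.1) = 1.58 s.

1.58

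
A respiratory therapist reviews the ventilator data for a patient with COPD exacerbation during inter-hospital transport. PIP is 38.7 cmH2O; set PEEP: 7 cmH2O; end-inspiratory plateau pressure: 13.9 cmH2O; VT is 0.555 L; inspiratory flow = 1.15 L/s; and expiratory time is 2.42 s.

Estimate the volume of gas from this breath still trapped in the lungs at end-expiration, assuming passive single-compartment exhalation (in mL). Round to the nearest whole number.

138

R = (PIP − Pplat)/V̇ = (38.7 − 13.9) / 1.15 = 24.8/1.15 = 21.565 cmH2O·s/L.
C = Vt/(Pplat − PEEP) = 555.0 / (13.9 − 7) = 555.0/6.9 = 80.435 mL/cmH2O.
τ = R × C = 21.565 × 0.08044 L/cmH2O = 1.735 s.
Fraction remaining = e^(−Te/τ) = e^(−2.42/1.735) = 0.2479.
Trapped volume = 555.0 × 0.2479 = 137.58 mL.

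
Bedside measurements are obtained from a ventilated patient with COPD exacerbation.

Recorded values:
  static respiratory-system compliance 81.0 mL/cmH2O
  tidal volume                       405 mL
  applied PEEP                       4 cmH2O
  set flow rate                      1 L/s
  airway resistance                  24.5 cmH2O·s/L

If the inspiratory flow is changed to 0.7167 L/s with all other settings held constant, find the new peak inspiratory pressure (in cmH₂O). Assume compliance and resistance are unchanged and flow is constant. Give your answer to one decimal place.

26.6

PIP = Vt/C + R·V̇ + PEEP (constant-flow equation of motion).
Only the resistive term changes: ΔPIP = R × ΔV̇ = 24.5 × (0.7167 − 1) = 24.5 × -0.2833 = -6.941 cmH2O.
Original PIP = 405/81.0 + 24.5×1 + 4 = 33.5 cmH2O; new PIP = 33.5 + (-6.941) = 26.559 cmH2O.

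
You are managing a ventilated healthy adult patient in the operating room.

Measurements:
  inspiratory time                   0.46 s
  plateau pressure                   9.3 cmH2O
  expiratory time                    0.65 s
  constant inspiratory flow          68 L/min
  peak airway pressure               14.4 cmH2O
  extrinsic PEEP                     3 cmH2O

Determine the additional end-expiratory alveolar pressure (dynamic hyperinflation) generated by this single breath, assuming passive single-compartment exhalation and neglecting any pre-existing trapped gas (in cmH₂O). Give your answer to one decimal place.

1.1

Flow: 68 L/min ÷ 60 = 1.1333 L/s.
Vt = flow × Ti = 1.1333 L/s × 0.46 s × 1000 mL/L = 521.32 mL.
R = (PIP − Pplat)/V̇ = (14.4 − 9.3) / 1.1333 = 5.1/1.1333 = 4.5 cmH2O·s/L.
C = Vt/(Pplat − PEEP) = 521.32 / (9.3 − 3) = 521.32/6.3 = 82.749 mL/cmH2O.
τ = R × C = 4.5 × 0.08275 L/cmH2O = 0.3724 s.
Fraction remaining = e^(−Te/τ) = e^(−0.65/0.3724) = 0.1746; trapped volume = 521.32 × 0.1746 = 91.022 mL.
Additional alveolar pressure from trapping ≈ V_trapped / C = 91.022 / 82.749 = 1.1 cmH2O.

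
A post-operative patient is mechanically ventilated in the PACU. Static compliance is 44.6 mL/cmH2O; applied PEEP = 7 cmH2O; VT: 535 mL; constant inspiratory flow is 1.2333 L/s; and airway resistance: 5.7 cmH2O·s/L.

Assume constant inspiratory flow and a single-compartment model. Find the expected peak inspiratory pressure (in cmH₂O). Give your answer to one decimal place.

26.0

Equation of motion (constant flow): PIP = Vt/C + R·V̇ + PEEP.
PIP = 535/44.6 + 5.7×1.2333 + 7 = 11.996 + 7.03 + 7 = 26.026 cmH2O.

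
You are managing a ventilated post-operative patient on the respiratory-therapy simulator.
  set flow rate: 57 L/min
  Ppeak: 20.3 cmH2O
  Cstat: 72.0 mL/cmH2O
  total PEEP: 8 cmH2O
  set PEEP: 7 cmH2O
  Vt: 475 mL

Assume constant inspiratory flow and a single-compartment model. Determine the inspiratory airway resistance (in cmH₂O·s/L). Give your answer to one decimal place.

6.0

Flow: 57 L/min ÷ 60 = 0.95 L/s.
Total PEEP = 8 cmH2O (set 7 + intrinsic 1); this is the baseline alveolar pressure.
Equation of motion (constant flow): PIP = Vt/C + R·V̇ + PEEP.
R·V̇ = PIP − Vt/C − PEEP = 20.3 − 475/72.0 − 8 = 20.3 − 6.597 − 8 = 5.703 cmH2O.
R = 5.703 / 0.95 = 6.003 cmH2O·s/L.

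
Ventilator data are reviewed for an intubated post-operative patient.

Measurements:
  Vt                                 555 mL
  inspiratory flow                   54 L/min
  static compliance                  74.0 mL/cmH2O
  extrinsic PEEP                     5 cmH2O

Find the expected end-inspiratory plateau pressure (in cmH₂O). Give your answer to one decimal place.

12.5

Pplat = PEEP + Vt / Cstat = 5 + 555 / 74.0 = 5 + 7.5 = 12.5 cmH2O.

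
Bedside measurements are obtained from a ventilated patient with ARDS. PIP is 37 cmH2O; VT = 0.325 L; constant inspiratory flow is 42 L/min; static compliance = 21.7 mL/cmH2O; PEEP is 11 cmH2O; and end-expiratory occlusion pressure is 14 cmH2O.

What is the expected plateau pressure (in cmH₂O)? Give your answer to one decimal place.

29.0

End-expiratory occlusion gives total PEEP = 14 cmH2O (intrinsic PEEP = 14 − 11 = 3). Use total PEEP for the elastic gradient.
Pplat = PEEPtotal + Vt / Cstat = 14 + 325 / 21.7 = 14 + 14.977 = 28.977 cmH2O.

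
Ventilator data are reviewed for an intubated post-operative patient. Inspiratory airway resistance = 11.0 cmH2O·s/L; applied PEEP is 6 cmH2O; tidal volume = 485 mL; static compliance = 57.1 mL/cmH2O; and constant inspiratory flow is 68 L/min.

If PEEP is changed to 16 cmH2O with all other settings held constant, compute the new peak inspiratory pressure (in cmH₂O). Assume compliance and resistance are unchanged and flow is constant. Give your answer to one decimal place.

Flow: 68 L/min ÷ 60 = 1.1333 L/s.
PIP = Vt/C + R·V̇ + PEEP (constant-flow equation of motion).
Only the baseline term changes: ΔPIP = ΔPEEP = 16 − 6 = 10.0 cmH2O.
Original PIP = 485/57.1 + 11.0×1.1333 + 6 = 26.96 cmH2O; new PIP = 26.96 + (10.0) = 36.96 cmH2O.

37.0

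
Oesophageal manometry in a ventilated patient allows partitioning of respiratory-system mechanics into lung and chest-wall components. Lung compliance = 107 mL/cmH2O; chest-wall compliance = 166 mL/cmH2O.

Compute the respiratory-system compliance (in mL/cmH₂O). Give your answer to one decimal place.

Lung and chest wall are elastances in series: 1/Crs = 1/CL + 1/Ccw.
1/Crs = 1/107 + 1/166 = 0.01537.
Crs = 65.062 mL/cmH2O.

65.1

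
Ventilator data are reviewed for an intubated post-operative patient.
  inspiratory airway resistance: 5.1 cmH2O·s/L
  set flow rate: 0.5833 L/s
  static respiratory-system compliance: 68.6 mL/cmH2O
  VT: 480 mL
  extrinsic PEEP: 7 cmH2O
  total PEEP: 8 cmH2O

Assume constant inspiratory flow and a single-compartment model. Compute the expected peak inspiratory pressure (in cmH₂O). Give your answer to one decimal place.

18.0

Total PEEP = 8 cmH2O (set 7 + intrinsic 1); this is the baseline alveolar pressure.
Equation of motion (constant flow): PIP = Vt/C + R·V̇ + PEEP.
PIP = 480/68.6 + 5.1×0.5833 + 8 = 6.997 + 2.975 + 8 = 17.972 cmH2O.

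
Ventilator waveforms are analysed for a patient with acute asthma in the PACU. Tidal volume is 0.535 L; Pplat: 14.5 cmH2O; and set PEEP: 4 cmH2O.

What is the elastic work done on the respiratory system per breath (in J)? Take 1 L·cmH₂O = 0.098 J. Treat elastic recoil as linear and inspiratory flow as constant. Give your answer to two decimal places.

Elastic work ≈ ½ × (Pplat − PEEP) × Vt = 0.5 × (14.5 − 4) × 0.535 L = 0.5 × 10.5 × 0.535 = 2.809 L·cmH2O.
× 0.098 J/(L·cmH2O) → 0.2753 J.

0.28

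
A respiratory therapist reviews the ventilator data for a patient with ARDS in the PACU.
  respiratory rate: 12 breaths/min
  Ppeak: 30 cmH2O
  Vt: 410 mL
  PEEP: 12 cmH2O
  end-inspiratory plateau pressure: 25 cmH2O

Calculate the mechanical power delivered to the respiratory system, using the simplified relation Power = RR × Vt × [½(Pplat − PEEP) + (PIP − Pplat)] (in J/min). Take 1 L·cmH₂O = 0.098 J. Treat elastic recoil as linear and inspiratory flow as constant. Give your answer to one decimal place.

5.5

Per-breath work = Vt × [½(Pplat−PEEP) + (PIP−Pplat)] = 0.410 × [0.5×13.0 + 5.0] = 0.410 × 11.5 = 4.715 L·cmH2O.
Power = 12 × 4.715 = 56.58 L·cmH2O/min.
× 0.098 J/(L·cmH2O) → 5.545 J/min.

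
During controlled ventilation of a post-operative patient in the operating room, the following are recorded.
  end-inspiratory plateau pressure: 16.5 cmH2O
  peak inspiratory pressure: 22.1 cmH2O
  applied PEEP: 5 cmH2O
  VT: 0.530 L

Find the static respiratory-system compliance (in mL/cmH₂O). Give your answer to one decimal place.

Cstat = Vt / (Pplat − PEEP) = 530 / (16.5 − 5) = 530 / 11.5 = 46.087 mL/cmH2O.

46.1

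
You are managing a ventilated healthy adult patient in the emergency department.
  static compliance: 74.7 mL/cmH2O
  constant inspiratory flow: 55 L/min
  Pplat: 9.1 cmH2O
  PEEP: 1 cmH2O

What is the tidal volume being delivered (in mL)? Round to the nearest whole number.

Vt = Cstat × (Pplat − PEEP) = 74.7 × (9.1 − 1) = 74.7 × 8.1 = 605.07 mL.

605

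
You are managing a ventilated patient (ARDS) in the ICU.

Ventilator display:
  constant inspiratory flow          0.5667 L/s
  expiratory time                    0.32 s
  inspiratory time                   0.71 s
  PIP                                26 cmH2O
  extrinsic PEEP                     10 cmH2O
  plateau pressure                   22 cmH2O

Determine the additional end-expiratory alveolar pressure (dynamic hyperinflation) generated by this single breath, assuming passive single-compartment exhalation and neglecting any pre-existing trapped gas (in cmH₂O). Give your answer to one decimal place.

3.1

Vt = flow × Ti = 0.5667 L/s × 0.71 s × 1000 mL/L = 402.36 mL.
R = (PIP − Pplat)/V̇ = (26 − 22) / 0.5667 = 4.0/0.5667 = 7.058 cmH2O·s/L.
C = Vt/(Pplat − PEEP) = 402.36 / (22 − 10) = 402.36/12.0 = 33.53 mL/cmH2O.
τ = R × C = 7.058 × 0.03353 L/cmH2O = 0.2367 s.
Fraction remaining = e^(−Te/τ) = e^(−0.32/0.2367) = 0.2587; trapped volume = 402.36 × 0.2587 = 104.09 mL.
Additional alveolar pressure from trapping ≈ V_trapped / C = 104.09 / 33.53 = 3.104 cmH2O.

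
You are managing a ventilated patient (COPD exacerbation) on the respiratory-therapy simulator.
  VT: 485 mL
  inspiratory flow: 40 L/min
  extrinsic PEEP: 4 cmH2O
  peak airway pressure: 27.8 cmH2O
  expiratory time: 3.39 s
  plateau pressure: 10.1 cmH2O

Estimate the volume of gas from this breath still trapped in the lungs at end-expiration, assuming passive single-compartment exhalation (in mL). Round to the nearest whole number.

Flow: 40 L/min ÷ 60 = 0.6667 L/s.
R = (PIP − Pplat)/V̇ = (27.8 − 10.1) / 0.6667 = 17.7/0.6667 = 26.549 cmH2O·s/L.
C = Vt/(Pplat − PEEP) = 485.0 / (10.1 − 4) = 485.0/6.1 = 79.508 mL/cmH2O.
τ = R × C = 26.549 × 0.07951 L/cmH2O = 2.111 s.
Fraction remaining = e^(−Te/τ) = e^(−3.39/2.111) = 0.2007.
Trapped volume = 485.0 × 0.2007 = 97.34 mL.

97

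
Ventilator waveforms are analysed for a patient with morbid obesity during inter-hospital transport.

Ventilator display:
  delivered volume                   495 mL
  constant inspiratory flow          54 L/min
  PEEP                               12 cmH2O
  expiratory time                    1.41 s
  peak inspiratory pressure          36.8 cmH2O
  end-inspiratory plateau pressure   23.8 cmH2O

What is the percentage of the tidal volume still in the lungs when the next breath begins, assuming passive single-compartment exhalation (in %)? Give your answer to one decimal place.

Flow: 54 L/min ÷ 60 = 0.9 L/s.
R = (PIP − Pplat)/V̇ = (36.8 − 23.8) / 0.9 = 13.0/0.9 = 14.444 cmH2O·s/L.
C = Vt/(Pplat − PEEP) = 495.0 / (23.8 − 12) = 495.0/11.8 = 41.949 mL/cmH2O.
τ = R × C = 14.444 × 0.04195 L/cmH2O = 0.6059 s.
Fraction remaining at end-expiration = e^(−Te/τ) = e^(−1.41/0.6059) = 0.09758 → 9.758%.

9.8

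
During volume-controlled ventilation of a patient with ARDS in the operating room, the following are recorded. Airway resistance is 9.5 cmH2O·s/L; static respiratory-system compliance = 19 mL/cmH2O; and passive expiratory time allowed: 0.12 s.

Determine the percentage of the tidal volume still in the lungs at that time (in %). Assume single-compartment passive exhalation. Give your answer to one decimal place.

51.4

τ = R × C = 9.5 × 19 mL/cmH2O = 9.5 × 0.019 L/cmH2O = 0.1805 s.
Passive exhalation: V(t)/V₀ = e^(−t/τ) = e^(−0.12/0.1805) = 0.5144.
Fraction remaining = 0.5144 → 51.44%.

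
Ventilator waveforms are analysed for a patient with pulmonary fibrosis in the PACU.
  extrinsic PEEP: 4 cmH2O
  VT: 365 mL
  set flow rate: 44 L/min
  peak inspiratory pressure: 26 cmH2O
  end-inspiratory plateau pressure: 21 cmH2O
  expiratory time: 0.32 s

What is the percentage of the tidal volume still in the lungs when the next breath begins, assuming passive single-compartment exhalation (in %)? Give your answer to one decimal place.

Flow: 44 L/min ÷ 60 = 0.7333 L/s.
R = (PIP − Pplat)/V̇ = (26 − 21) / 0.7333 = 5.0/0.7333 = 6.818 cmH2O·s/L.
C = Vt/(Pplat − PEEP) = 365.0 / (21 − 4) = 365.0/17.0 = 21.471 mL/cmH2O.
τ = R × C = 6.818 × 0.02147 L/cmH2O = 0.1464 s.
Fraction remaining at end-expiration = e^(−Te/τ) = e^(−0.32/0.1464) = 0.1124 → 11.24%.

11.2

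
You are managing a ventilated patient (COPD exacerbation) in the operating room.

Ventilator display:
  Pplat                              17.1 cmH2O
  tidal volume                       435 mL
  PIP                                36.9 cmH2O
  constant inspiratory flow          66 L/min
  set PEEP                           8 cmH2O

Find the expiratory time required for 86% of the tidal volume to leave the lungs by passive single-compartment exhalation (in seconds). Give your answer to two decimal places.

Flow: 66 L/min ÷ 60 = 1.1 L/s.
R = (PIP − Pplat)/V̇ = (36.9 − 17.1) / 1.1 = 19.8/1.1 = 18.0 cmH2O·s/L.
C = Vt/(Pplat − PEEP) = 435.0 / (17.1 − 8) = 435.0/9.1 = 47.802 mL/cmH2O.
τ = R × C = 18.0 × 0.0478 L/cmH2O = 0.8604 s.
t = −τ·ln(1 − 0.86) = −0.8604·ln(0.14) = 1.692 s.

1.69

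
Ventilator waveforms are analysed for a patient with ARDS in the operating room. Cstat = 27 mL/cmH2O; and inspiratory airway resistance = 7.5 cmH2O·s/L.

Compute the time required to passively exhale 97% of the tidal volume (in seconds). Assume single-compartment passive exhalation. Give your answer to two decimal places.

0.71

τ = R × C = 7.5 × 27 mL/cmH2O = 7.5 × 0.027 L/cmH2O = 0.2025 s.
Exhaled fraction f = 1 − e^(−t/τ) → t = −τ·ln(1 − f) = −0.2025·ln(0.03) = 0.7101 s.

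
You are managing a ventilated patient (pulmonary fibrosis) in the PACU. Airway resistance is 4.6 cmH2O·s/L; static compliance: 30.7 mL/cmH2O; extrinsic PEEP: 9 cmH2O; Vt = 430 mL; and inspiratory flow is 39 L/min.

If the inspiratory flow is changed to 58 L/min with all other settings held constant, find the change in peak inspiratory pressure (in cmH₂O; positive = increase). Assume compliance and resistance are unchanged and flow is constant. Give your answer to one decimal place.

Flow: 39 L/min ÷ 60 = 0.65 L/s.
New flow: 58 L/min ÷ 60 = 0.9667 L/s.
PIP = Vt/C + R·V̇ + PEEP (constant-flow equation of motion).
Only the resistive term changes: ΔPIP = R × ΔV̇ = 4.6 × (0.9667 − 0.65) = 4.6 × 0.3167 = 1.457 cmH2O.

1.5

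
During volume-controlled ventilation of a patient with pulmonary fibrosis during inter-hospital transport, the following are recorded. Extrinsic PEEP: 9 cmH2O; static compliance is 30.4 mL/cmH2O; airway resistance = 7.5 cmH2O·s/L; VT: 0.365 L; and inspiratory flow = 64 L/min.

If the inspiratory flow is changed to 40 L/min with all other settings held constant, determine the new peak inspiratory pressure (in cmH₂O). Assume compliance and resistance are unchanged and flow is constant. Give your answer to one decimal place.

26.0

Flow: 64 L/min ÷ 60 = 1.0667 L/s.
New flow: 40 L/min ÷ 60 = 0.6667 L/s.
PIP = Vt/C + R·V̇ + PEEP (constant-flow equation of motion).
Only the resistive term changes: ΔPIP = R × ΔV̇ = 7.5 × (0.6667 − 1.0667) = 7.5 × -0.4 = -3.0 cmH2O.
Original PIP = 365/30.4 + 7.5×1.0667 + 9 = 29.007 cmH2O; new PIP = 29.007 + (-3.0) = 26.007 cmH2O.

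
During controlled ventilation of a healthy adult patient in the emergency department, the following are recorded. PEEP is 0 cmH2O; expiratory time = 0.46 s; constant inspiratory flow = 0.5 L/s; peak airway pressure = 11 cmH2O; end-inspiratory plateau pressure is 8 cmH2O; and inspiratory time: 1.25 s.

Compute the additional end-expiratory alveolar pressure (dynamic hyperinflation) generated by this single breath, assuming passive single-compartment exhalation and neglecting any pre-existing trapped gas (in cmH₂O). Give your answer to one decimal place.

Vt = flow × Ti = 0.5 L/s × 1.25 s × 1000 mL/L = 625.0 mL.
R = (PIP − Pplat)/V̇ = (11 − 8) / 0.5 = 3.0/0.5 = 6.0 cmH2O·s/L.
C = Vt/(Pplat − PEEP) = 625.0 / (8 − 0) = 625.0/8.0 = 78.125 mL/cmH2O.
τ = R × C = 6.0 × 0.07813 L/cmH2O = 0.4688 s.
Fraction remaining = e^(−Te/τ) = e^(−0.46/0.4688) = 0.3749; trapped volume = 625.0 × 0.3749 = 234.31 mL.
Additional alveolar pressure from trapping ≈ V_trapped / C = 234.31 / 78.125 = 2.999 cmH2O.

3.0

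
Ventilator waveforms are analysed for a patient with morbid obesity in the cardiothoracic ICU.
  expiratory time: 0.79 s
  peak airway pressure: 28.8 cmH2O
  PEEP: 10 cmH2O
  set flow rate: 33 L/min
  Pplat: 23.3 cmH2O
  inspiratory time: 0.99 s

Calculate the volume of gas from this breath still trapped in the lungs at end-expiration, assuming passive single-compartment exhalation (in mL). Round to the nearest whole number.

Flow: 33 L/min ÷ 60 = 0.55 L/s.
Vt = flow × Ti = 0.55 L/s × 0.99 s × 1000 mL/L = 544.5 mL.
R = (PIP − Pplat)/V̇ = (28.8 − 23.3) / 0.55 = 5.5/0.55 = 10.0 cmH2O·s/L.
C = Vt/(Pplat − PEEP) = 544.5 / (23.3 − 10) = 544.5/13.3 = 40.94 mL/cmH2O.
τ = R × C = 10.0 × 0.04094 L/cmH2O = 0.4094 s.
Fraction remaining = e^(−Te/τ) = e^(−0.79/0.4094) = 0.1452.
Trapped volume = 544.5 × 0.1452 = 79.061 mL.

79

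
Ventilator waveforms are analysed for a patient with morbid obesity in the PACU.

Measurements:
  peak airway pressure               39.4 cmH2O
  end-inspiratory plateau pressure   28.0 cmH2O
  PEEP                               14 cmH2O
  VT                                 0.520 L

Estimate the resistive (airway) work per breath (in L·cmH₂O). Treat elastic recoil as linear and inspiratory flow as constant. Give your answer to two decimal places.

5.93

With constant inspiratory flow the resistive pressure is constant at PIP − Pplat = 39.4 − 28.0 = 11.4 cmH2O, so resistive work = 11.4 × 0.520 = 5.928 L·cmH2O.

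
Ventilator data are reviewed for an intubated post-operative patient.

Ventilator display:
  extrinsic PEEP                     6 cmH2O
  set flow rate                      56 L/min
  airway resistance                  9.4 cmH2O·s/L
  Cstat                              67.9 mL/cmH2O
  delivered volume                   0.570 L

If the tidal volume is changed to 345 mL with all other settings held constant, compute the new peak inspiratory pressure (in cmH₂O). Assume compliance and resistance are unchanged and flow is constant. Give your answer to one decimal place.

19.9

Flow: 56 L/min ÷ 60 = 0.9333 L/s.
PIP = Vt/C + R·V̇ + PEEP (constant-flow equation of motion).
Only the elastic term changes: ΔPIP = ΔVt / C = (345 − 570) / 67.9 = -3.314 cmH2O.
Original PIP = 570/67.9 + 9.4×0.9333 + 6 = 23.168 cmH2O; new PIP = 23.168 + (-3.314) = 19.854 cmH2O.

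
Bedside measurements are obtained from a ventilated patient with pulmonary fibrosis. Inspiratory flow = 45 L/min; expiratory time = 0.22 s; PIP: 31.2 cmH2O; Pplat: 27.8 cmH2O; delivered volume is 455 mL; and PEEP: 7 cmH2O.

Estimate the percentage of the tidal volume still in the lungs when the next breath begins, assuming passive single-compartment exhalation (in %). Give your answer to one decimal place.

Flow: 45 L/min ÷ 60 = 0.75 L/s.
R = (PIP − Pplat)/V̇ = (31.2 − 27.8) / 0.75 = 3.4/0.75 = 4.533 cmH2O·s/L.
C = Vt/(Pplat − PEEP) = 455.0 / (27.8 − 7) = 455.0/20.8 = 21.875 mL/cmH2O.
τ = R × C = 4.533 × 0.02188 L/cmH2O = 0.09918 s.
Fraction remaining at end-expiration = e^(−Te/τ) = e^(−0.22/0.09918) = 0.1088 → 10.88%.

10.9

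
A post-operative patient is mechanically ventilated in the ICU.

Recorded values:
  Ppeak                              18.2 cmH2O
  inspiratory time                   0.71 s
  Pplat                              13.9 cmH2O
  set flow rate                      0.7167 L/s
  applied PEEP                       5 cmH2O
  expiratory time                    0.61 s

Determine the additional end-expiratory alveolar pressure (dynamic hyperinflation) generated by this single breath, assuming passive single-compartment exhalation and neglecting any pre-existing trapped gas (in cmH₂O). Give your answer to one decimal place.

Vt = flow × Ti = 0.7167 L/s × 0.71 s × 1000 mL/L = 508.86 mL.
R = (PIP − Pplat)/V̇ = (18.2 − 13.9) / 0.7167 = 4.3/0.7167 = 6.0 cmH2O·s/L.
C = Vt/(Pplat − PEEP) = 508.86 / (13.9 − 5) = 508.86/8.9 = 57.175 mL/cmH2O.
τ = R × C = 6.0 × 0.05718 L/cmH2O = 0.3431 s.
Fraction remaining = e^(−Te/τ) = e^(−0.61/0.3431) = 0.169; trapped volume = 508.86 × 0.169 = 85.997 mL.
Additional alveolar pressure from trapping ≈ V_trapped / C = 85.997 / 57.175 = 1.504 cmH2O.

1.5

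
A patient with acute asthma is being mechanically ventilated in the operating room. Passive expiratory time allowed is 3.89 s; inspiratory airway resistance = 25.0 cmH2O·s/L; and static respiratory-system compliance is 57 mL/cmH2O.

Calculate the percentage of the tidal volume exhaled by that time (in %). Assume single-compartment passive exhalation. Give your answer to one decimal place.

τ = R × C = 25.0 × 57 mL/cmH2O = 25.0 × 0.057 L/cmH2O = 1.425 s.
Passive exhalation: V(t)/V₀ = e^(−t/τ) = e^(−3.89/1.425) = 0.06523.
Fraction exhaled = 1 − 0.06523 = 0.9348 → 93.48%.

93.5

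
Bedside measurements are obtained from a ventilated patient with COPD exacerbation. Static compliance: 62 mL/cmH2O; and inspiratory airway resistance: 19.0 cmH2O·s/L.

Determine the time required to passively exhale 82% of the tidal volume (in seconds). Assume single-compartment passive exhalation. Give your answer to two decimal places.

2.02

τ = R × C = 19.0 × 62 mL/cmH2O = 19.0 × 0.062 L/cmH2O = 1.178 s.
Exhaled fraction f = 1 − e^(−t/τ) → t = −τ·ln(1 − f) = −1.178·ln(0.18) = 2.02 s.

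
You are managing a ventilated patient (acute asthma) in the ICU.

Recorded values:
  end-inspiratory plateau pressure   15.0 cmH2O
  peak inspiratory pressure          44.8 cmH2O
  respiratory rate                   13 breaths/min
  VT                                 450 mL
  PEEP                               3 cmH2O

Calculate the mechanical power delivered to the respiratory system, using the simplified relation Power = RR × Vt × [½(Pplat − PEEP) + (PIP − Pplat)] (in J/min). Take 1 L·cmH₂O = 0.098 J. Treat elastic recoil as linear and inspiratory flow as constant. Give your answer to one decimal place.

20.5

Per-breath work = Vt × [½(Pplat−PEEP) + (PIP−Pplat)] = 0.450 × [0.5×12.0 + 29.8] = 0.450 × 35.8 = 16.11 L·cmH2O.
Power = 13 × 16.11 = 209.43 L·cmH2O/min.
× 0.098 J/(L·cmH2O) → 20.524 J/min.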